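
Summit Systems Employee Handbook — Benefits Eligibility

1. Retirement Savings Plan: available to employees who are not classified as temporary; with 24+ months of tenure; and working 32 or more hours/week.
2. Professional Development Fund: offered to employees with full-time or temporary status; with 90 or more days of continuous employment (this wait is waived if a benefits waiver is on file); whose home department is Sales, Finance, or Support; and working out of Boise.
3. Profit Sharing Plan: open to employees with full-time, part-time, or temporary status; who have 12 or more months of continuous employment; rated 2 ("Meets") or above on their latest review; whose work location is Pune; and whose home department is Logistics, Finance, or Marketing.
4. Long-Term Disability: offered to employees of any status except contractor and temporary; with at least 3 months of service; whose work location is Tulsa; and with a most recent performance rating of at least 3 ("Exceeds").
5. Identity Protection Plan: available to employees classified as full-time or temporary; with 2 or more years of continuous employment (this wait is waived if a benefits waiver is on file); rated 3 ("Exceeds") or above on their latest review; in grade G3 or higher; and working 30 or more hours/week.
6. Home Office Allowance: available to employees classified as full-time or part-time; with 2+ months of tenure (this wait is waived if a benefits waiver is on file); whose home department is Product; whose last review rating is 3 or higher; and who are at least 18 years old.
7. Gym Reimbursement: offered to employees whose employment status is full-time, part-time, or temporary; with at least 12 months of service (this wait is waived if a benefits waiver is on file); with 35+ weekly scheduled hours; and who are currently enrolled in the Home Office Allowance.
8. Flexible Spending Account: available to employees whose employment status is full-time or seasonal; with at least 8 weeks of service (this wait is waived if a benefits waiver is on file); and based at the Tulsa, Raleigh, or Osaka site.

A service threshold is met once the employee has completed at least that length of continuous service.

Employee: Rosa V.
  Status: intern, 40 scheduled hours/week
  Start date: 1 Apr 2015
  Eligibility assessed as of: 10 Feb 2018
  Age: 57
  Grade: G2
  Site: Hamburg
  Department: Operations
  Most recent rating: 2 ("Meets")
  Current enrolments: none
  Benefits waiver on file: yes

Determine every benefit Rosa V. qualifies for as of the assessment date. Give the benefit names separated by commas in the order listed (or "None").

Retirement Savings Plan

Service from 1 Apr 2015 to 10 Feb 2018: 1046 days.
Retirement Savings Plan — status intern ✓ (not excluded); service 1046 days ≥ 24 months (≈720 days) ✓; 40 hrs/wk ≥ 32 ✓ → eligible.
Professional Development Fund — status intern ✗ (requires full-time or temporary) → not eligible.
Profit Sharing Plan — status intern ✗ (requires full-time, part-time, or temporary) → not eligible.
Long-Term Disability — status intern ✓ (not excluded); service 1046 days ≥ 3 months (≈90 days) ✓; site Hamburg ✗ (not Tulsa) → not eligible.
Identity Protection Plan — status intern ✗ (requires full-time or temporary) → not eligible.
Home Office Allowance — status intern ✗ (requires full-time or part-time) → not eligible.
Gym Reimbursement — status intern ✗ (requires full-time, part-time, or temporary) → not eligible.
Flexible Spending Account — status intern ✗ (requires full-time or seasonal) → not eligible.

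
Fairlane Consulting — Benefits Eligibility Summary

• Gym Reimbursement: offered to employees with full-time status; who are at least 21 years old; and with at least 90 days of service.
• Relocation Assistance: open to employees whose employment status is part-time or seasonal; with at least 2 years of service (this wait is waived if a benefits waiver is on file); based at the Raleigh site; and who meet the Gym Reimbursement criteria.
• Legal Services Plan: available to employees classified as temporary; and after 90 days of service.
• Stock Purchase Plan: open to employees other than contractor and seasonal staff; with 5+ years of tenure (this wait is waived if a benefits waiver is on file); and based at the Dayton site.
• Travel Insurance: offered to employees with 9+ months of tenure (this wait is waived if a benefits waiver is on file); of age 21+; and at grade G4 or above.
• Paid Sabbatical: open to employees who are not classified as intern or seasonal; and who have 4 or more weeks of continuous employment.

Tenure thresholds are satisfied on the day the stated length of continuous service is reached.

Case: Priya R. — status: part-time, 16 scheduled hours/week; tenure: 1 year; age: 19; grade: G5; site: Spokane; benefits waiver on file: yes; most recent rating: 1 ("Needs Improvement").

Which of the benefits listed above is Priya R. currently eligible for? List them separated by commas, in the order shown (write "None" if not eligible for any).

Gym Reimbursement — status part-time ✗ (requires full-time) → not eligible.
Relocation Assistance — status part-time ✓; benefits waiver on file ✓; site Spokane ✗ (not Raleigh) → not eligible.
Legal Services Plan — status part-time ✗ (requires temporary) → not eligible.
Stock Purchase Plan — status part-time ✓ (not excluded); benefits waiver on file ✓; site Spokane ✗ (not Dayton) → not eligible.
Travel Insurance — benefits waiver on file ✓; age 19 < 21 ✗ → not eligible.
Paid Sabbatical — status part-time ✓ (not excluded); service 1 year ≥ 4 weeks (≈28 days) ✓ → eligible.

Paid Sabbatical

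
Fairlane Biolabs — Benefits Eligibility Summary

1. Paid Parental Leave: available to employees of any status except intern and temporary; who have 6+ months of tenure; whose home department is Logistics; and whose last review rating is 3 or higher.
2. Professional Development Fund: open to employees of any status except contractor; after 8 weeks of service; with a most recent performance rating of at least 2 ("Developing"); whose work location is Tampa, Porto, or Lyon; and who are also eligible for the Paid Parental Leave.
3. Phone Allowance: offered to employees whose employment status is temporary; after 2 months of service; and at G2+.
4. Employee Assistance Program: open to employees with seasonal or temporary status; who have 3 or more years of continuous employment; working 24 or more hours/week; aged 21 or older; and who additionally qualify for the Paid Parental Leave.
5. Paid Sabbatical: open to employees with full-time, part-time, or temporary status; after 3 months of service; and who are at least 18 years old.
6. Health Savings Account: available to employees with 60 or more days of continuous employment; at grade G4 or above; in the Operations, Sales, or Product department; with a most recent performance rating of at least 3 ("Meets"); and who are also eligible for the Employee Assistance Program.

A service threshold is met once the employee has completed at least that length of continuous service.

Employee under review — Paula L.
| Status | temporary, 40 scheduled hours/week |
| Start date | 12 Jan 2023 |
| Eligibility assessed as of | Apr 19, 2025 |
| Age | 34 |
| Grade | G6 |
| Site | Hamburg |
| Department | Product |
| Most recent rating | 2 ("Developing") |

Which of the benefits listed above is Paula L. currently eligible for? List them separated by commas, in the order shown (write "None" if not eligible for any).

Phone Allowance, Paid Sabbatical

Service from 12 Jan 2023 to Apr 19, 2025: 828 days.
Paid Parental Leave — status temporary ✗ (excluded) → not eligible.
Professional Development Fund — status temporary ✓ (not excluded); service 828 days ≥ 8 weeks (≈56 days) ✓; rating 2 ≥ 2 ✓; site Hamburg ✗ (not Tampa, Porto, or Lyon) → not eligible.
Phone Allowance — status temporary ✓; service 828 days ≥ 2 months (≈60 days) ✓; grade G6 ≥ G2 ✓ → eligible.
Employee Assistance Program — status temporary ✓; service 828 days < 3 years (≈1095 days) ✗ → not eligible.
Paid Sabbatical — status temporary ✓; service 828 days ≥ 3 months (≈90 days) ✓; age 34 ≥ 18 ✓ → eligible.
Health Savings Account — service 828 days ≥ 60 days ✓; grade G6 ≥ G4 ✓; dept Product ✓; rating 2 < 3 ✗ → not eligible.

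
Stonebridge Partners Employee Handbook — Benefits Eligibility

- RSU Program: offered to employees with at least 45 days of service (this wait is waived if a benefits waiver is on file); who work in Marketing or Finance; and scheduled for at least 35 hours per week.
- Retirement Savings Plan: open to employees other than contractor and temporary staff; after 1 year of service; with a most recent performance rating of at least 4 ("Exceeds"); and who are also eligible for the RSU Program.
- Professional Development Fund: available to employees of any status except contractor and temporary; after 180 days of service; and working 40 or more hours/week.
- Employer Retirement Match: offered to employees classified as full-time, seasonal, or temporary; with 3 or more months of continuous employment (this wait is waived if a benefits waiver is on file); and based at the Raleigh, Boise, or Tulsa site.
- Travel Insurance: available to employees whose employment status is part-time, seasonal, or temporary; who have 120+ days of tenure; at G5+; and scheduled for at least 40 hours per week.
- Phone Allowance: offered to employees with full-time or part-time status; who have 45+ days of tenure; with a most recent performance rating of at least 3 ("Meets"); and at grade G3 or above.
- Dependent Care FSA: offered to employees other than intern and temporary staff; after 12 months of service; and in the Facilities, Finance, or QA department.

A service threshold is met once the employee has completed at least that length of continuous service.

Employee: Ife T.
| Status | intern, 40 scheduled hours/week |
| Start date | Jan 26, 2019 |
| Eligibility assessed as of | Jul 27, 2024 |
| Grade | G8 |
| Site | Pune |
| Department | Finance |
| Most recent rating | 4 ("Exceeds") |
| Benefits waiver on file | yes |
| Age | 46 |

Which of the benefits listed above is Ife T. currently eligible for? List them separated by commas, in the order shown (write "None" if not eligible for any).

RSU Program, Retirement Savings Plan, Professional Development Fund

Service from Jan 26, 2019 to Jul 27, 2024: 2009 days.
RSU Program — benefits waiver on file ✓; dept Finance ✓; 40 hrs/wk ≥ 35 ✓ → eligible.
Retirement Savings Plan — status intern ✓ (not excluded); service 2009 days ≥ 1 year (≈365 days) ✓; rating 4 ≥ 4 ✓; eligible for RSU Program ✓ → eligible.
Professional Development Fund — status intern ✓ (not excluded); service 2009 days ≥ 180 days ✓; 40 hrs/wk ≥ 40 ✓ → eligible.
Employer Retirement Match — status intern ✗ (requires full-time, seasonal, or temporary) → not eligible.
Travel Insurance — status intern ✗ (requires part-time, seasonal, or temporary) → not eligible.
Phone Allowance — status intern ✗ (requires full-time or part-time) → not eligible.
Dependent Care FSA — status intern ✗ (excluded) → not eligible.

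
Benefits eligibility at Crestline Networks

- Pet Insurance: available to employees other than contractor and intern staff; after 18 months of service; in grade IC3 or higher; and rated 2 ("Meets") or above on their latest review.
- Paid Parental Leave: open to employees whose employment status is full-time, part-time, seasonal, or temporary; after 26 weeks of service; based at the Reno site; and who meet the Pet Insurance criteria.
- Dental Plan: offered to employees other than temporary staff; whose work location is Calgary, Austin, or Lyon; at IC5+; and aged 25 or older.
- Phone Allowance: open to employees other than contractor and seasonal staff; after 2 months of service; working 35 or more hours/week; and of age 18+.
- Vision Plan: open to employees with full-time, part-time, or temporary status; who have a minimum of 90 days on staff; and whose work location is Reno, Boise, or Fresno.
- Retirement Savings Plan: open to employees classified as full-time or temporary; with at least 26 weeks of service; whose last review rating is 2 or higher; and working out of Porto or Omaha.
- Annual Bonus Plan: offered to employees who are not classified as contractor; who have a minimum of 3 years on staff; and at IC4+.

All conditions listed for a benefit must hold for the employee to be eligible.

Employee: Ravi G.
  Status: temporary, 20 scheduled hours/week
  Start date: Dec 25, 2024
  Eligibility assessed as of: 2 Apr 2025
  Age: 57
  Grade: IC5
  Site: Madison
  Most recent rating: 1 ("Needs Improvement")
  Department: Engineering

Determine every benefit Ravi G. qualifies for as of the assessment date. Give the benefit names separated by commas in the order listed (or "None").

None

Service from Dec 25, 2024 to 2 Apr 2025: 98 days.
Pet Insurance — status temporary ✓ (not excluded); service 98 days < 18 months (≈540 days) ✗ → not eligible.
Paid Parental Leave — status temporary ✓; service 98 days < 26 weeks (≈182 days) ✗ → not eligible.
Dental Plan — status temporary ✗ (excluded) → not eligible.
Phone Allowance — status temporary ✓ (not excluded); service 98 days ≥ 2 months (≈60 days) ✓; 20 hrs/wk < 35 ✗ → not eligible.
Vision Plan — status temporary ✓; service 98 days ≥ 90 days ✓; site Madison ✗ (not Reno, Boise, or Fresno) → not eligible.
Retirement Savings Plan — status temporary ✓; service 98 days < 26 weeks (≈182 days) ✗ → not eligible.
Annual Bonus Plan — status temporary ✓ (not excluded); service 98 days < 3 years (≈1095 days) ✗ → not eligible.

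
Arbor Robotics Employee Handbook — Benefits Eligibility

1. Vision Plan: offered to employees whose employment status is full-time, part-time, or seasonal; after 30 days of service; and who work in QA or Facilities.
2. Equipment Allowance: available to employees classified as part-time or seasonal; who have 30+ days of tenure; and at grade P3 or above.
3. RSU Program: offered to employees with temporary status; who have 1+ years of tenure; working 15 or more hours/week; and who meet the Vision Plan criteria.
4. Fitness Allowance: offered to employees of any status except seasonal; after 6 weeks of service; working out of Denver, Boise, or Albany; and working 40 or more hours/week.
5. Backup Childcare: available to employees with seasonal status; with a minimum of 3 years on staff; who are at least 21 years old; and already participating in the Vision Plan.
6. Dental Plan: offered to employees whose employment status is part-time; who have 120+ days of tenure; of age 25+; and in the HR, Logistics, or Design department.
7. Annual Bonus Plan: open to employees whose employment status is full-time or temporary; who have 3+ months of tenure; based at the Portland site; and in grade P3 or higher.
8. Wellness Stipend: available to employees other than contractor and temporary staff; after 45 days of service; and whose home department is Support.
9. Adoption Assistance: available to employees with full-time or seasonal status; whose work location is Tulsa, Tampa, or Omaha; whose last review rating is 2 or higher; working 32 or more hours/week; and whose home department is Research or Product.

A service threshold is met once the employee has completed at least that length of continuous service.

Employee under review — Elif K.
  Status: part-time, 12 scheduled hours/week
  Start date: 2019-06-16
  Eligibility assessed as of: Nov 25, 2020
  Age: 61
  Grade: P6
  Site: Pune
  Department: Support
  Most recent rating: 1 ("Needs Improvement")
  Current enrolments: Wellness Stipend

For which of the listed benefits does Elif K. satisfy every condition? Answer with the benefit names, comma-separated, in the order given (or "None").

Equipment Allowance, Wellness Stipend

Service from 2019-06-16 to Nov 25, 2020: 528 days.
Vision Plan — status part-time ✓; service 528 days ≥ 30 days ✓; dept Support ✗ → not eligible.
Equipment Allowance — status part-time ✓; service 528 days ≥ 30 days ✓; grade P6 ≥ P3 ✓ → eligible.
RSU Program — status part-time ✗ (requires temporary) → not eligible.
Fitness Allowance — status part-time ✓ (not excluded); service 528 days ≥ 6 weeks (≈42 days) ✓; site Pune ✗ (not Denver, Boise, or Albany) → not eligible.
Backup Childcare — status part-time ✗ (requires seasonal) → not eligible.
Dental Plan — status part-time ✓; service 528 days ≥ 120 days ✓; age 61 ≥ 25 ✓; dept Support ✗ → not eligible.
Annual Bonus Plan — status part-time ✗ (requires full-time or temporary) → not eligible.
Wellness Stipend — status part-time ✓ (not excluded); service 528 days ≥ 45 days ✓; dept Support ✓ → eligible.
Adoption Assistance — status part-time ✗ (requires full-time or seasonal) → not eligible.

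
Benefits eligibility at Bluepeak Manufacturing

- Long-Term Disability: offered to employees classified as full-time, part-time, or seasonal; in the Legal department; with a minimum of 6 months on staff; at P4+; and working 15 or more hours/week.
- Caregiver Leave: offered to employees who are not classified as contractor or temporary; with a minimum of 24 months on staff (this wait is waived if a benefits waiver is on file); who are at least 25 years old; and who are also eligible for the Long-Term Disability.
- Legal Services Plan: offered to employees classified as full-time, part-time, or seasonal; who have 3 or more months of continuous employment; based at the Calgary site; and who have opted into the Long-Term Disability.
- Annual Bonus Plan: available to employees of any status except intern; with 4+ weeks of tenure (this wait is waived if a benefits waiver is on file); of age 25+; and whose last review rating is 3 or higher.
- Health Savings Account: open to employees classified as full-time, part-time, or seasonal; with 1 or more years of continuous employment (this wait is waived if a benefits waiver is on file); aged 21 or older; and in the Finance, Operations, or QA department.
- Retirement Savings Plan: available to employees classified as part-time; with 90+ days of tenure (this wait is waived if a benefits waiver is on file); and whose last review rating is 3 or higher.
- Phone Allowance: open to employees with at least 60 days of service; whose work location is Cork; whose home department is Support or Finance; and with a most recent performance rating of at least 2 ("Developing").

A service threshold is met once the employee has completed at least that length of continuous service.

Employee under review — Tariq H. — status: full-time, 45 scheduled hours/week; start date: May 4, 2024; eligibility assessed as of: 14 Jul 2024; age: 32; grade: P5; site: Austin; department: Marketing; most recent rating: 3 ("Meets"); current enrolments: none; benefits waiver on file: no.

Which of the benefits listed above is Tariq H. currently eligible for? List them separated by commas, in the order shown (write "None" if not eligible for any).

Annual Bonus Plan

Service from May 4, 2024 to 14 Jul 2024: 71 days.
Long-Term Disability — status full-time ✓; dept Marketing ✗ → not eligible.
Caregiver Leave — status full-time ✓ (not excluded); no waiver, service 71 days < 24 months (≈720 days) ✗ → not eligible.
Legal Services Plan — status full-time ✓; service 71 days < 3 months (≈90 days) ✗ → not eligible.
Annual Bonus Plan — status full-time ✓ (not excluded); no waiver, service 71 days ≥ 4 weeks (≈28 days) ✓; age 32 ≥ 25 ✓; rating 3 ≥ 3 ✓ → eligible.
Health Savings Account — status full-time ✓; no waiver, service 71 days < 1 year (≈365 days) ✗ → not eligible.
Retirement Savings Plan — status full-time ✗ (requires part-time) → not eligible.
Phone Allowance — service 71 days ≥ 60 days ✓; site Austin ✗ (not Cork) → not eligible.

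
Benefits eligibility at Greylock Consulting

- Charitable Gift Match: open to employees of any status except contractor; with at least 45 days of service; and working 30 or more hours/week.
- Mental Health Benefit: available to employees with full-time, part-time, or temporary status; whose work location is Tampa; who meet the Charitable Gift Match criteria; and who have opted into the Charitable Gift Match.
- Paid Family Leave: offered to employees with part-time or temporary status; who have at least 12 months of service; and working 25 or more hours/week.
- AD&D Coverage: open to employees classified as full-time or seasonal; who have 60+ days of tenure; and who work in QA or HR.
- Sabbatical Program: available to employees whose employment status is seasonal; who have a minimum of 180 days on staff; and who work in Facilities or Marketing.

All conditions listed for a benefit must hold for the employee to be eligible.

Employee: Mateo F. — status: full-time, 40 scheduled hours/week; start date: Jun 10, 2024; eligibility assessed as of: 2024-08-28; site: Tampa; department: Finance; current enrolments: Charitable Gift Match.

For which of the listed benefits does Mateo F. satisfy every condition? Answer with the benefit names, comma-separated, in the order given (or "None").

Service from Jun 10, 2024 to 2024-08-28: 79 days.
Charitable Gift Match — status full-time ✓ (not excluded); service 79 days ≥ 45 days ✓; 40 hrs/wk ≥ 30 ✓ → eligible.
Mental Health Benefit — status full-time ✓; site Tampa ✓; eligible for Charitable Gift Match ✓; enrolled in Charitable Gift Match ✓ → eligible.
Paid Family Leave — status full-time ✗ (requires part-time or temporary) → not eligible.
AD&D Coverage — status full-time ✓; service 79 days ≥ 60 days ✓; dept Finance ✗ → not eligible.
Sabbatical Program — status full-time ✗ (requires seasonal) → not eligible.

Charitable Gift Match, Mental Health Benefit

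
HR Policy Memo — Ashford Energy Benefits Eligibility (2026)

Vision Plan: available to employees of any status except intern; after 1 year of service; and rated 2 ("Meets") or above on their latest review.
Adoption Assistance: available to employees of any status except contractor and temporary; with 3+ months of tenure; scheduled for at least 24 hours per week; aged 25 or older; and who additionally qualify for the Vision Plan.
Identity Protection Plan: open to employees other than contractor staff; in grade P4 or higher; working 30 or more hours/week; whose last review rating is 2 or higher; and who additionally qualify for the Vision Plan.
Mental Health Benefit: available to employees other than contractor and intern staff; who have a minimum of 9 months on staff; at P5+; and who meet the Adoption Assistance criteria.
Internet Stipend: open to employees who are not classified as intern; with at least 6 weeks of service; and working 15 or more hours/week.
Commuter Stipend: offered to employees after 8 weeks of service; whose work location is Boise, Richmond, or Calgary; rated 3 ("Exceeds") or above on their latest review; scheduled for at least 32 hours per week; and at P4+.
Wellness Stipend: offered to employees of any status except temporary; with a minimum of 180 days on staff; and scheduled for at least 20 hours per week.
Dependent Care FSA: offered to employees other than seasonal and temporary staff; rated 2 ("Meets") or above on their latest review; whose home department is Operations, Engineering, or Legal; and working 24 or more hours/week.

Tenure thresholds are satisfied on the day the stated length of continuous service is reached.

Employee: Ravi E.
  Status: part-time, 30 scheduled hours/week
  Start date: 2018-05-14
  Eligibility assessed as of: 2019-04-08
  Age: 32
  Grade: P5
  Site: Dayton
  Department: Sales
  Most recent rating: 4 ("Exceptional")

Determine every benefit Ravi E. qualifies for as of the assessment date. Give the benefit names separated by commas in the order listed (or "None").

Internet Stipend, Wellness Stipend

Service from 2018-05-14 to 2019-04-08: 329 days.
Vision Plan — status part-time ✓ (not excluded); service 329 days < 1 year (≈365 days) ✗ → not eligible.
Adoption Assistance — status part-time ✓ (not excluded); service 329 days ≥ 3 months (≈90 days) ✓; 30 hrs/wk ≥ 24 ✓; age 32 ≥ 25 ✓; not eligible for Vision Plan ✗ → not eligible.
Identity Protection Plan — status part-time ✓ (not excluded); grade P5 ≥ P4 ✓; 30 hrs/wk ≥ 30 ✓; rating 4 ≥ 2 ✓; not eligible for Vision Plan ✗ → not eligible.
Mental Health Benefit — status part-time ✓ (not excluded); service 329 days ≥ 9 months (≈270 days) ✓; grade P5 ≥ P5 ✓; not eligible for Adoption Assistance ✗ → not eligible.
Internet Stipend — status part-time ✓ (not excluded); service 329 days ≥ 6 weeks (≈42 days) ✓; 30 hrs/wk ≥ 15 ✓ → eligible.
Commuter Stipend — service 329 days ≥ 8 weeks (≈56 days) ✓; site Dayton ✗ (not Boise, Richmond, or Calgary) → not eligible.
Wellness Stipend — status part-time ✓ (not excluded); service 329 days ≥ 180 days ✓; 30 hrs/wk ≥ 20 ✓ → eligible.
Dependent Care FSA — status part-time ✓ (not excluded); rating 4 ≥ 2 ✓; dept Sales ✗ → not eligible.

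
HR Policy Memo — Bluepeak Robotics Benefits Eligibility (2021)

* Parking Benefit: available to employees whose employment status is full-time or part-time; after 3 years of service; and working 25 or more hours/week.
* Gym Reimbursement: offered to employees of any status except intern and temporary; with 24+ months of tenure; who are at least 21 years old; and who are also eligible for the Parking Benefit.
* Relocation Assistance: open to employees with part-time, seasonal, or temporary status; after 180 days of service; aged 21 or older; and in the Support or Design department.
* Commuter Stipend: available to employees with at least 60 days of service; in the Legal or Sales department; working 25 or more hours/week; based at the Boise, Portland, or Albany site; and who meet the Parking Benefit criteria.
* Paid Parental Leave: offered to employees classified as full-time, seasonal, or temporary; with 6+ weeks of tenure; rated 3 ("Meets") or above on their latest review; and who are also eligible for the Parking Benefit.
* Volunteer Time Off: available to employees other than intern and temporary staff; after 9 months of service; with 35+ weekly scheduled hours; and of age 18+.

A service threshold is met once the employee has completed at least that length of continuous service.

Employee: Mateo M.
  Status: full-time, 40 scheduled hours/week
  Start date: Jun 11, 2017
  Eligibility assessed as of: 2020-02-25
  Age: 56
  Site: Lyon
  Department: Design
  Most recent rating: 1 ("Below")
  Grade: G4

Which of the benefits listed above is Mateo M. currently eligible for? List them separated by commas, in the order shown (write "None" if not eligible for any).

Volunteer Time Off

Service from Jun 11, 2017 to 2020-02-25: 989 days.
Parking Benefit — status full-time ✓; service 989 days < 3 years (≈1095 days) ✗ → not eligible.
Gym Reimbursement — status full-time ✓ (not excluded); service 989 days ≥ 24 months (≈720 days) ✓; age 56 ≥ 21 ✓; not eligible for Parking Benefit ✗ → not eligible.
Relocation Assistance — status full-time ✗ (requires part-time, seasonal, or temporary) → not eligible.
Commuter Stipend — service 989 days ≥ 60 days ✓; dept Design ✗ → not eligible.
Paid Parental Leave — status full-time ✓; service 989 days ≥ 6 weeks (≈42 days) ✓; rating 1 < 3 ✗ → not eligible.
Volunteer Time Off — status full-time ✓ (not excluded); service 989 days ≥ 9 months (≈270 days) ✓; 40 hrs/wk ≥ 35 ✓; age 56 ≥ 18 ✓ → eligible.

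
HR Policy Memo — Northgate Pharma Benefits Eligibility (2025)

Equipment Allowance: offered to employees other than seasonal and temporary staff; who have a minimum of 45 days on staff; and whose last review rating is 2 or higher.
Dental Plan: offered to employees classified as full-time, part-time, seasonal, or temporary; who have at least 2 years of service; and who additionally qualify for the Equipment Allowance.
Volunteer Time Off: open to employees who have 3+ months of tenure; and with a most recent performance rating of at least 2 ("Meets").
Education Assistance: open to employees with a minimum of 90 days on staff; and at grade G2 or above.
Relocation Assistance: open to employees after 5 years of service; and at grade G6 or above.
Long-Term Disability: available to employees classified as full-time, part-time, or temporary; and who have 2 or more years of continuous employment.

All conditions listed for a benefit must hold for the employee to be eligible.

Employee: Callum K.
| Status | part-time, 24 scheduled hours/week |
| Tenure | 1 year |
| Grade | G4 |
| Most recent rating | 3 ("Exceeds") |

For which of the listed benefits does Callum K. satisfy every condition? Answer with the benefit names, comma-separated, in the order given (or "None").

Equipment Allowance, Volunteer Time Off, Education Assistance

Equipment Allowance — status part-time ✓ (not excluded); service 1 year ≥ 45 days ✓; rating 3 ≥ 2 ✓ → eligible.
Dental Plan — status part-time ✓; service 1 year < 2 years ✗ → not eligible.
Volunteer Time Off — service 1 year ≥ 3 months (≈90 days) ✓; rating 3 ≥ 2 ✓ → eligible.
Education Assistance — service 1 year ≥ 90 days ✓; grade G4 ≥ G2 ✓ → eligible.
Relocation Assistance — service 1 year < 5 years ✗ → not eligible.
Long-Term Disability — status part-time ✓; service 1 year < 2 years ✗ → not eligible.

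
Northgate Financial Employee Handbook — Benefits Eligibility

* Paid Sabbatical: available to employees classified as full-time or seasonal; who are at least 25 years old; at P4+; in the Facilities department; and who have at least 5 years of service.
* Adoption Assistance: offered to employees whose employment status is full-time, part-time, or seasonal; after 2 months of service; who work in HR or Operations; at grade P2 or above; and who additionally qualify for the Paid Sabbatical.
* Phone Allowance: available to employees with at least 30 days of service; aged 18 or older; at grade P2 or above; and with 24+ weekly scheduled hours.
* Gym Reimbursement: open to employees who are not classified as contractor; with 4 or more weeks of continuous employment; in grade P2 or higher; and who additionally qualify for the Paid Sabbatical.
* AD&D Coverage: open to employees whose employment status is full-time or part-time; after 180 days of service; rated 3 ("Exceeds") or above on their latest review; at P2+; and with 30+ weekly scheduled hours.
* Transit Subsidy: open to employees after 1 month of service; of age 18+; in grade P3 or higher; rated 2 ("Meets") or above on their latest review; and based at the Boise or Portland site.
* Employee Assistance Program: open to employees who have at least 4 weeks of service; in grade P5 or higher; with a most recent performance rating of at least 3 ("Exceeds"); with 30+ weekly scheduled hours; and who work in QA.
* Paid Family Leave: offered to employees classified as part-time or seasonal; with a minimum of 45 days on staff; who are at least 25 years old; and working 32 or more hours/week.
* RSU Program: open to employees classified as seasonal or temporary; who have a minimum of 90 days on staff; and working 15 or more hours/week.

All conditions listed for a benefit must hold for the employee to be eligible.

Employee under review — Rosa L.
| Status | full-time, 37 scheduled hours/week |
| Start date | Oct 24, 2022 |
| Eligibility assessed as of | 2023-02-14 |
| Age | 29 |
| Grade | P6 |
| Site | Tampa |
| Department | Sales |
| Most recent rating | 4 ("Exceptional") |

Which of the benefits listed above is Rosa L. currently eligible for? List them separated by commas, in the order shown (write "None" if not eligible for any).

Phone Allowance

Service from Oct 24, 2022 to 2023-02-14: 113 days.
Paid Sabbatical — status full-time ✓; age 29 ≥ 25 ✓; grade P6 ≥ P4 ✓; dept Sales ✗ → not eligible.
Adoption Assistance — status full-time ✓; service 113 days ≥ 2 months (≈60 days) ✓; dept Sales ✗ → not eligible.
Phone Allowance — service 113 days ≥ 30 days ✓; age 29 ≥ 18 ✓; grade P6 ≥ P2 ✓; 37 hrs/wk ≥ 24 ✓ → eligible.
Gym Reimbursement — status full-time ✓ (not excluded); service 113 days ≥ 4 weeks (≈28 days) ✓; grade P6 ≥ P2 ✓; not eligible for Paid Sabbatical ✗ → not eligible.
AD&D Coverage — status full-time ✓; service 113 days < 180 days ✗ → not eligible.
Transit Subsidy — service 113 days ≥ 1 month (≈30 days) ✓; age 29 ≥ 18 ✓; grade P6 ≥ P3 ✓; rating 4 ≥ 2 ✓; site Tampa ✗ (not Boise or Portland) → not eligible.
Employee Assistance Program — service 113 days ≥ 4 weeks (≈28 days) ✓; grade P6 ≥ P5 ✓; rating 4 ≥ 3 ✓; 37 hrs/wk ≥ 30 ✓; dept Sales ✗ → not eligible.
Paid Family Leave — status full-time ✗ (requires part-time or seasonal) → not eligible.
RSU Program — status full-time ✗ (requires seasonal or temporary) → not eligible.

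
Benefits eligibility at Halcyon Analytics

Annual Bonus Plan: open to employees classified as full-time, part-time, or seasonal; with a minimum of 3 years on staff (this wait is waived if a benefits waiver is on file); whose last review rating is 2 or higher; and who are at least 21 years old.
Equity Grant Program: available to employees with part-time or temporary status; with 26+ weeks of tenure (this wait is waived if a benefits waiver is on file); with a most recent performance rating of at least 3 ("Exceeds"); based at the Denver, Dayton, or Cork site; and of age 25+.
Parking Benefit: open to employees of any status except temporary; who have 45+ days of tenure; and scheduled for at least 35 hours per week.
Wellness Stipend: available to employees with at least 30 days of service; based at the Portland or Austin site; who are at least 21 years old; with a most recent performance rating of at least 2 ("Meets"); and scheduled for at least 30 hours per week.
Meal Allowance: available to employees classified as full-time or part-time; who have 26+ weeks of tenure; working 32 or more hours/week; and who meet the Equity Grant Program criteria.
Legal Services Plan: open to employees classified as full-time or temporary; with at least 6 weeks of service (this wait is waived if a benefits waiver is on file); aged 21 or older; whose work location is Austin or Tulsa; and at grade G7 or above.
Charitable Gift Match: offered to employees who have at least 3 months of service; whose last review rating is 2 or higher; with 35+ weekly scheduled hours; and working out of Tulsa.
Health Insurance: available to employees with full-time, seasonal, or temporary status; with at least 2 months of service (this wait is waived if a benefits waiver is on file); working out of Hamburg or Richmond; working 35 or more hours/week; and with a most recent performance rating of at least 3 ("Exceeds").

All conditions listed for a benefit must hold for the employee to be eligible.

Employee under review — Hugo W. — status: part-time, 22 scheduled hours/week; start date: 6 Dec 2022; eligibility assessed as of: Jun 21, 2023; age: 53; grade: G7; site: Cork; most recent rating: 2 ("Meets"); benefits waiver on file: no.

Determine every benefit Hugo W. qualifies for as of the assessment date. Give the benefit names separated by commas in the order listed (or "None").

Service from 6 Dec 2022 to Jun 21, 2023: 197 days.
Annual Bonus Plan — status part-time ✓; no waiver, service 197 days < 3 years (≈1095 days) ✗ → not eligible.
Equity Grant Program — status part-time ✓; no waiver, service 197 days ≥ 26 weeks (≈182 days) ✓; rating 2 < 3 ✗ → not eligible.
Parking Benefit — status part-time ✓ (not excluded); service 197 days ≥ 45 days ✓; 22 hrs/wk < 35 ✗ → not eligible.
Wellness Stipend — service 197 days ≥ 30 days ✓; site Cork ✗ (not Portland or Austin) → not eligible.
Meal Allowance — status part-time ✓; service 197 days ≥ 26 weeks (≈182 days) ✓; 22 hrs/wk < 32 ✗ → not eligible.
Legal Services Plan — status part-time ✗ (requires full-time or temporary) → not eligible.
Charitable Gift Match — service 197 days ≥ 3 months (≈90 days) ✓; rating 2 ≥ 2 ✓; 22 hrs/wk < 35 ✗ → not eligible.
Health Insurance — status part-time ✗ (requires full-time, seasonal, or temporary) → not eligible.

None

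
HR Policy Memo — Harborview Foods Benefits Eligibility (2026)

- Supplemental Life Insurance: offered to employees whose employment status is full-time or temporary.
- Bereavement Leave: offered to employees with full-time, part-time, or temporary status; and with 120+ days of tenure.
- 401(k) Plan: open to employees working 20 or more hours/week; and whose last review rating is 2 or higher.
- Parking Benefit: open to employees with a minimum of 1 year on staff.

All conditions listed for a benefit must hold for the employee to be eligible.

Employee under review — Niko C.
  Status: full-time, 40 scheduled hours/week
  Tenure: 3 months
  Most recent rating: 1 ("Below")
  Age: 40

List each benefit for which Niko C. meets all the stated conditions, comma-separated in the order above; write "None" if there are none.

Supplemental Life Insurance

Supplemental Life Insurance — status full-time ✓ → eligible.
Bereavement Leave — status full-time ✓; service 3 months < 120 days ✗ → not eligible.
401(k) Plan — 40 hrs/wk ≥ 20 ✓; rating 1 < 2 ✗ → not eligible.
Parking Benefit — service 3 months < 1 year (≈365 days) ✗ → not eligible.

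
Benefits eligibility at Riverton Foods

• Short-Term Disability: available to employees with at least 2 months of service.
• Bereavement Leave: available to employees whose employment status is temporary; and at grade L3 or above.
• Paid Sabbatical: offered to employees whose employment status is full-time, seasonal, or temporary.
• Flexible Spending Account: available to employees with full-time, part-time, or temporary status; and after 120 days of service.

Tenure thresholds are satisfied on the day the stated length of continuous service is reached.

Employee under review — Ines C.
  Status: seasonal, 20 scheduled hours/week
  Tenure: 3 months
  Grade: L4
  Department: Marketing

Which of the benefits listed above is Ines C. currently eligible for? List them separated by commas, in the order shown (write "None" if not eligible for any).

Short-Term Disability — service 3 months ≥ 2 months ✓ → eligible.
Bereavement Leave — status seasonal ✗ (requires temporary) → not eligible.
Paid Sabbatical — status seasonal ✓ → eligible.
Flexible Spending Account — status seasonal ✗ (requires full-time, part-time, or temporary) → not eligible.

Short-Term Disability, Paid Sabbatical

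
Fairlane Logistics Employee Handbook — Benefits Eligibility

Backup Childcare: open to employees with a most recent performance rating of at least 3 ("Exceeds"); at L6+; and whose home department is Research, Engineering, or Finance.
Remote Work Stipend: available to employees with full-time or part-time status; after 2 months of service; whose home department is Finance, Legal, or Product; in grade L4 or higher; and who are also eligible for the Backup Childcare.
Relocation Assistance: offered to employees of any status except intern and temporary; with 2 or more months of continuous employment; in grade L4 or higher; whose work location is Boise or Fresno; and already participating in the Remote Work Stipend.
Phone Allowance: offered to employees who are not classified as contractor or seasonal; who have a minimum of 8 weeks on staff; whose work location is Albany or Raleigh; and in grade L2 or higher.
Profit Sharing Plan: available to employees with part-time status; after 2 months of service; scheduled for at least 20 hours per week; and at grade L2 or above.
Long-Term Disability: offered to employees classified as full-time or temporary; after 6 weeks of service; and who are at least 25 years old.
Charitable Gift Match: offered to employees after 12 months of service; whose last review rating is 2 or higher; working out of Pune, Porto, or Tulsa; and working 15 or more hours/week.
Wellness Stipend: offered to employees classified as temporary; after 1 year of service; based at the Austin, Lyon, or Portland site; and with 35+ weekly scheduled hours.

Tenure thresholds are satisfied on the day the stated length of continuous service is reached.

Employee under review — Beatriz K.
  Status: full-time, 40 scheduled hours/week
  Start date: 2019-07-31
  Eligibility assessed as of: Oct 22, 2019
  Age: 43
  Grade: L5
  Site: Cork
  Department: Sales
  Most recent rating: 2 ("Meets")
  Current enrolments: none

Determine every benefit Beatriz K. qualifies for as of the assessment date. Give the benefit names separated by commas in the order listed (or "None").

Long-Term Disability

Service from 2019-07-31 to Oct 22, 2019: 83 days.
Backup Childcare — rating 2 < 3 ✗ → not eligible.
Remote Work Stipend — status full-time ✓; service 83 days ≥ 2 months (≈60 days) ✓; dept Sales ✗ → not eligible.
Relocation Assistance — status full-time ✓ (not excluded); service 83 days ≥ 2 months (≈60 days) ✓; grade L5 ≥ L4 ✓; site Cork ✗ (not Boise or Fresno) → not eligible.
Phone Allowance — status full-time ✓ (not excluded); service 83 days ≥ 8 weeks (≈56 days) ✓; site Cork ✗ (not Albany or Raleigh) → not eligible.
Profit Sharing Plan — status full-time ✗ (requires part-time) → not eligible.
Long-Term Disability — status full-time ✓; service 83 days ≥ 6 weeks (≈42 days) ✓; age 43 ≥ 25 ✓ → eligible.
Charitable Gift Match — service 83 days < 12 months (≈360 days) ✗ → not eligible.
Wellness Stipend — status full-time ✗ (requires temporary) → not eligible.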